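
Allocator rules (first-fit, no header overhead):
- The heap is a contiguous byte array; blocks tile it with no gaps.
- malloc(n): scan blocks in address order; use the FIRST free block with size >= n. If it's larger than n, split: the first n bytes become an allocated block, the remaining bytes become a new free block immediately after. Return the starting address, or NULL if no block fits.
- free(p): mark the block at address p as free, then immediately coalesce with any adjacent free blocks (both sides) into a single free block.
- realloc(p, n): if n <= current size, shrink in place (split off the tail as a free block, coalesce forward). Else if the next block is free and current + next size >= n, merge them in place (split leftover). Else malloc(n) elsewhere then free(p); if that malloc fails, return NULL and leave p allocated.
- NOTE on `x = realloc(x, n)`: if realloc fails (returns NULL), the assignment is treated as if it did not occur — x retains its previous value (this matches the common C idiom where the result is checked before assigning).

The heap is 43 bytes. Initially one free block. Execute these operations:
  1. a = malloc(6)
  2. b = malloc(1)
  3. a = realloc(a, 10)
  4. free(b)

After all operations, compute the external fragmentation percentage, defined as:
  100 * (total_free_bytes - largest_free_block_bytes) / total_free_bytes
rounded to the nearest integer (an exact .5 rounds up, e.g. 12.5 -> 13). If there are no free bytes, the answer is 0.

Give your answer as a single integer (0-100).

Answer: 21

Derivation:
Op 1: a = malloc(6) -> a = 0; heap: [0-5 ALLOC][6-42 FREE]
Op 2: b = malloc(1) -> b = 6; heap: [0-5 ALLOC][6-6 ALLOC][7-42 FREE]
Op 3: a = realloc(a, 10) -> a = 7; heap: [0-5 FREE][6-6 ALLOC][7-16 ALLOC][17-42 FREE]
Op 4: free(b) -> (freed b); heap: [0-6 FREE][7-16 ALLOC][17-42 FREE]
Free blocks: [7 26] total_free=33 largest=26 -> 100*(33-26)/33 = 700/33 ≈ 21.212 -> rounds to 21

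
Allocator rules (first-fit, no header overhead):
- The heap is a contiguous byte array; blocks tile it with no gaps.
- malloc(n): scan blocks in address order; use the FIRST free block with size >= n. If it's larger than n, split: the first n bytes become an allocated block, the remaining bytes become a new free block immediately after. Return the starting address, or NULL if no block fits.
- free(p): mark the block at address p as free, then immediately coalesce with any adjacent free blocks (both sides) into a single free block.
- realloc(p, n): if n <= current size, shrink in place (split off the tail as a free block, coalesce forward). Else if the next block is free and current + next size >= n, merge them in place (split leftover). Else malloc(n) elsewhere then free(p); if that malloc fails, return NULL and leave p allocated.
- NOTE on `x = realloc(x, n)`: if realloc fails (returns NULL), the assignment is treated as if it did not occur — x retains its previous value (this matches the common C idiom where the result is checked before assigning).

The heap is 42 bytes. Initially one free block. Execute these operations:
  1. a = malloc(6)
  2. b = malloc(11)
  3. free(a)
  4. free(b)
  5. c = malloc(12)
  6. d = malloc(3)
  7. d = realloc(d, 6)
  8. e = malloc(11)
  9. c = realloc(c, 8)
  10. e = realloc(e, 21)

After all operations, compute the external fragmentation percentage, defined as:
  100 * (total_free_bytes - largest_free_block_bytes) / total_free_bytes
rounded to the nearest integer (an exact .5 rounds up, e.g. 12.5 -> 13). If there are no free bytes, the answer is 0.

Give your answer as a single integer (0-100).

Answer: 43

Derivation:
Op 1: a = malloc(6) -> a = 0; heap: [0-5 ALLOC][6-41 FREE]
Op 2: b = malloc(11) -> b = 6; heap: [0-5 ALLOC][6-16 ALLOC][17-41 FREE]
Op 3: free(a) -> (freed a); heap: [0-5 FREE][6-16 ALLOC][17-41 FREE]
Op 4: free(b) -> (freed b); heap: [0-41 FREE]
Op 5: c = malloc(12) -> c = 0; heap: [0-11 ALLOC][12-41 FREE]
Op 6: d = malloc(3) -> d = 12; heap: [0-11 ALLOC][12-14 ALLOC][15-41 FREE]
Op 7: d = realloc(d, 6) -> d = 12; heap: [0-11 ALLOC][12-17 ALLOC][18-41 FREE]
Op 8: e = malloc(11) -> e = 18; heap: [0-11 ALLOC][12-17 ALLOC][18-28 ALLOC][29-41 FREE]
Op 9: c = realloc(c, 8) -> c = 0; heap: [0-7 ALLOC][8-11 FREE][12-17 ALLOC][18-28 ALLOC][29-41 FREE]
Op 10: e = realloc(e, 21) -> e = 18; heap: [0-7 ALLOC][8-11 FREE][12-17 ALLOC][18-38 ALLOC][39-41 FREE]
Free blocks: [4 3] total_free=7 largest=4 -> 100*(7-4)/7 = 300/7 ≈ 42.857 -> rounds to 43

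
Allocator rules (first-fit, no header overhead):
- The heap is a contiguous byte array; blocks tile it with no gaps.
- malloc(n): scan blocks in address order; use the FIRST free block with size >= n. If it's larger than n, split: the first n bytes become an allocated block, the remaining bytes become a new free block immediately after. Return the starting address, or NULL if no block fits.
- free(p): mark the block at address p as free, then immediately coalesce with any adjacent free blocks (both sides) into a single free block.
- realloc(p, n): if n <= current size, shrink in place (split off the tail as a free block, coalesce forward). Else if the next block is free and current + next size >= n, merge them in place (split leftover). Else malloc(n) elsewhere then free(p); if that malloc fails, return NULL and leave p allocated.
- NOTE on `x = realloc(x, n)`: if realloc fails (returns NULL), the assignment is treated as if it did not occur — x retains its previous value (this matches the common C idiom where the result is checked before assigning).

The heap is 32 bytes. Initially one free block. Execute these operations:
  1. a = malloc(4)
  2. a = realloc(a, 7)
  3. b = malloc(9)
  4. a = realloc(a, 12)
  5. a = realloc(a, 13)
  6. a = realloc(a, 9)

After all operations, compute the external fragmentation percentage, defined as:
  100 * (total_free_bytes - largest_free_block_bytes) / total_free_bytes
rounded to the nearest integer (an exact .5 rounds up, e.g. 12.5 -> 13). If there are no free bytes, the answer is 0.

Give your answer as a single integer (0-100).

Op 1: a = malloc(4) -> a = 0; heap: [0-3 ALLOC][4-31 FREE]
Op 2: a = realloc(a, 7) -> a = 0; heap: [0-6 ALLOC][7-31 FREE]
Op 3: b = malloc(9) -> b = 7; heap: [0-6 ALLOC][7-15 ALLOC][16-31 FREE]
Op 4: a = realloc(a, 12) -> a = 16; heap: [0-6 FREE][7-15 ALLOC][16-27 ALLOC][28-31 FREE]
Op 5: a = realloc(a, 13) -> a = 16; heap: [0-6 FREE][7-15 ALLOC][16-28 ALLOC][29-31 FREE]
Op 6: a = realloc(a, 9) -> a = 16; heap: [0-6 FREE][7-15 ALLOC][16-24 ALLOC][25-31 FREE]
Free blocks: [7 7] total_free=14 largest=7 -> 100*(14-7)/14 = 700/14 = 50

Answer: 50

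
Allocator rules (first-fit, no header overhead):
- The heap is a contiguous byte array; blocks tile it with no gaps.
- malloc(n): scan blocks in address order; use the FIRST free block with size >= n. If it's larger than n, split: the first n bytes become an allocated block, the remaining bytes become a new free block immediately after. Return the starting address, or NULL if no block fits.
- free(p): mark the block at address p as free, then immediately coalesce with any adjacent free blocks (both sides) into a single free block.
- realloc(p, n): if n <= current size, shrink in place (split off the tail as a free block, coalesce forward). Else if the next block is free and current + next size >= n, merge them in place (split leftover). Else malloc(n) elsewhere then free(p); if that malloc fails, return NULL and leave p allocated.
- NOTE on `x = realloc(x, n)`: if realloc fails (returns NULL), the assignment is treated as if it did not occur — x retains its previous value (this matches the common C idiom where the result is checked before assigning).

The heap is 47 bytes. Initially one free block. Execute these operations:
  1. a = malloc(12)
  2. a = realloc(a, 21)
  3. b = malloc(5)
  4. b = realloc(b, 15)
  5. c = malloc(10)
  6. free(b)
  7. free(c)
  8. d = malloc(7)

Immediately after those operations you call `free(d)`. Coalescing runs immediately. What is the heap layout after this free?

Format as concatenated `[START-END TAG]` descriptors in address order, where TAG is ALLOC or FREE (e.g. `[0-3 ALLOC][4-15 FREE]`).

Op 1: a = malloc(12) -> a = 0; heap: [0-11 ALLOC][12-46 FREE]
Op 2: a = realloc(a, 21) -> a = 0; heap: [0-20 ALLOC][21-46 FREE]
Op 3: b = malloc(5) -> b = 21; heap: [0-20 ALLOC][21-25 ALLOC][26-46 FREE]
Op 4: b = realloc(b, 15) -> b = 21; heap: [0-20 ALLOC][21-35 ALLOC][36-46 FREE]
Op 5: c = malloc(10) -> c = 36; heap: [0-20 ALLOC][21-35 ALLOC][36-45 ALLOC][46-46 FREE]
Op 6: free(b) -> (freed b); heap: [0-20 ALLOC][21-35 FREE][36-45 ALLOC][46-46 FREE]
Op 7: free(c) -> (freed c); heap: [0-20 ALLOC][21-46 FREE]
Op 8: d = malloc(7) -> d = 21; heap: [0-20 ALLOC][21-27 ALLOC][28-46 FREE]
free(d): d = 21 -> block [21-27 ALLOC]; mark free, coalesce with adjacent free neighbors -> [0-20 ALLOC][21-46 FREE]

Answer: [0-20 ALLOC][21-46 FREE]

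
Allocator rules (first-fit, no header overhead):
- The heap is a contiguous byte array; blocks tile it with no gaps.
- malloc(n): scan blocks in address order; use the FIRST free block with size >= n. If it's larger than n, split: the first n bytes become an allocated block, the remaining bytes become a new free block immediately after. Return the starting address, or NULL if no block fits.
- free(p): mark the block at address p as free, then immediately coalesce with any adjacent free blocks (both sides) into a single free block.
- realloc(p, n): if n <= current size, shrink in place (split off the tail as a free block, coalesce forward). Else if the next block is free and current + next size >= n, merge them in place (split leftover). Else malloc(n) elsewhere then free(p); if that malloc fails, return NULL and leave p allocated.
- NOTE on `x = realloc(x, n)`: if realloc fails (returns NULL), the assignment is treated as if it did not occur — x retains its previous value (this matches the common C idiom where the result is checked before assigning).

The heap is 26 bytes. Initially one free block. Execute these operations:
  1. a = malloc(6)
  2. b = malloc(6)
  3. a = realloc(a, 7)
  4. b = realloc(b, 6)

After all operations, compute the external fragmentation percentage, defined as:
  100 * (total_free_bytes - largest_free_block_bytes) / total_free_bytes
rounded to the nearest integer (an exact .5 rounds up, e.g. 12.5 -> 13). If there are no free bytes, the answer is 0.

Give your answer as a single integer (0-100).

Answer: 46

Derivation:
Op 1: a = malloc(6) -> a = 0; heap: [0-5 ALLOC][6-25 FREE]
Op 2: b = malloc(6) -> b = 6; heap: [0-5 ALLOC][6-11 ALLOC][12-25 FREE]
Op 3: a = realloc(a, 7) -> a = 12; heap: [0-5 FREE][6-11 ALLOC][12-18 ALLOC][19-25 FREE]
Op 4: b = realloc(b, 6) -> b = 6; heap: [0-5 FREE][6-11 ALLOC][12-18 ALLOC][19-25 FREE]
Free blocks: [6 7] total_free=13 largest=7 -> 100*(13-7)/13 = 600/13 ≈ 46.154 -> rounds to 46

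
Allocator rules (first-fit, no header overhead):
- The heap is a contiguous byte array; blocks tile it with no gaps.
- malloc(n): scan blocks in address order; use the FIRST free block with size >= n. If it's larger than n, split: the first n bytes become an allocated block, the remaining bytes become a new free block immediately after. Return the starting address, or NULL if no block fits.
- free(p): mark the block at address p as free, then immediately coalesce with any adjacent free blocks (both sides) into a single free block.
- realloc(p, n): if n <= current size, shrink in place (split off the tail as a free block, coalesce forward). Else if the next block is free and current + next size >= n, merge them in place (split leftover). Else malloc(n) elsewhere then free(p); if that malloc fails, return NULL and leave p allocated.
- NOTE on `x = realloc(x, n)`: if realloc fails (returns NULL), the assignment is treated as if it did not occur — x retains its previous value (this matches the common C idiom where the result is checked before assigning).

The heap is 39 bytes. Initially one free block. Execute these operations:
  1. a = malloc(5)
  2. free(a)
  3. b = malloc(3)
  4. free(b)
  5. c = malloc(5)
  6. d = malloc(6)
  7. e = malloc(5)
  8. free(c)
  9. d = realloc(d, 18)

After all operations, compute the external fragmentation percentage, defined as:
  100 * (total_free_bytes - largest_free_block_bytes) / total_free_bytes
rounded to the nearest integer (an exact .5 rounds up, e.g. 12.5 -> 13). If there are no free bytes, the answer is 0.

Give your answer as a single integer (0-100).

Op 1: a = malloc(5) -> a = 0; heap: [0-4 ALLOC][5-38 FREE]
Op 2: free(a) -> (freed a); heap: [0-38 FREE]
Op 3: b = malloc(3) -> b = 0; heap: [0-2 ALLOC][3-38 FREE]
Op 4: free(b) -> (freed b); heap: [0-38 FREE]
Op 5: c = malloc(5) -> c = 0; heap: [0-4 ALLOC][5-38 FREE]
Op 6: d = malloc(6) -> d = 5; heap: [0-4 ALLOC][5-10 ALLOC][11-38 FREE]
Op 7: e = malloc(5) -> e = 11; heap: [0-4 ALLOC][5-10 ALLOC][11-15 ALLOC][16-38 FREE]
Op 8: free(c) -> (freed c); heap: [0-4 FREE][5-10 ALLOC][11-15 ALLOC][16-38 FREE]
Op 9: d = realloc(d, 18) -> d = 16; heap: [0-10 FREE][11-15 ALLOC][16-33 ALLOC][34-38 FREE]
Free blocks: [11 5] total_free=16 largest=11 -> 100*(16-11)/16 = 500/16 = 31.25 -> rounds to 31

Answer: 31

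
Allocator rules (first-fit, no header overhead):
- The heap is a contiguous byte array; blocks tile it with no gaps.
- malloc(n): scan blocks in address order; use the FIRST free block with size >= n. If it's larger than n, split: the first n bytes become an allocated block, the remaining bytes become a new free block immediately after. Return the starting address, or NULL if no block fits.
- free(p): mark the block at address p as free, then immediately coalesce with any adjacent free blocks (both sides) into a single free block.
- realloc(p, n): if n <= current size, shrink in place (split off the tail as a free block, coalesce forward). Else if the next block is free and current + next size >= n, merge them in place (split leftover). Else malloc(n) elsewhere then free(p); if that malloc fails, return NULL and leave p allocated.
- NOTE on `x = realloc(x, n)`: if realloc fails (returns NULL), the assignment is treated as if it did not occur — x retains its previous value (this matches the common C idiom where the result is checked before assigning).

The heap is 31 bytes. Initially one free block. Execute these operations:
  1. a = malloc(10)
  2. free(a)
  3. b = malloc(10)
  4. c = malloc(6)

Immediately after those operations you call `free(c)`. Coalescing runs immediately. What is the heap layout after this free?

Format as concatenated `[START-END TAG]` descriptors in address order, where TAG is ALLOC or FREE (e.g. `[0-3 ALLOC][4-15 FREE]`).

Op 1: a = malloc(10) -> a = 0; heap: [0-9 ALLOC][10-30 FREE]
Op 2: free(a) -> (freed a); heap: [0-30 FREE]
Op 3: b = malloc(10) -> b = 0; heap: [0-9 ALLOC][10-30 FREE]
Op 4: c = malloc(6) -> c = 10; heap: [0-9 ALLOC][10-15 ALLOC][16-30 FREE]
free(c): c = 10 -> block [10-15 ALLOC]; mark free, coalesce with adjacent free neighbors -> [0-9 ALLOC][10-30 FREE]

Answer: [0-9 ALLOC][10-30 FREE]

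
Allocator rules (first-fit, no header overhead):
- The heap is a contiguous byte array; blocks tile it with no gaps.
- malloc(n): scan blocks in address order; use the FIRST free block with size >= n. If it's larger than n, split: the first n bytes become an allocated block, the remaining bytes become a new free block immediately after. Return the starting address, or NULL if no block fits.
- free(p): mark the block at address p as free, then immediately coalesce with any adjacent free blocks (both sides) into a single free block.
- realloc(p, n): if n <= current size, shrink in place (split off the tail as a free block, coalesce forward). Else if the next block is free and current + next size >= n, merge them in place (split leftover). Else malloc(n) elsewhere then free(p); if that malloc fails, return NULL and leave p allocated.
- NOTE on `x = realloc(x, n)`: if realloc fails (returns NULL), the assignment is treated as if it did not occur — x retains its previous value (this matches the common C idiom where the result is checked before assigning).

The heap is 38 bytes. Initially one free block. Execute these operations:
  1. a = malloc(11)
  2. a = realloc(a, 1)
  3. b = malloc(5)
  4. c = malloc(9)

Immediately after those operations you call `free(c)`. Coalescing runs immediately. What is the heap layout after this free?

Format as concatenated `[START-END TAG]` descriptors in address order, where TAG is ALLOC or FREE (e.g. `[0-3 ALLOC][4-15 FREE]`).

Answer: [0-0 ALLOC][1-5 ALLOC][6-37 FREE]

Derivation:
Op 1: a = malloc(11) -> a = 0; heap: [0-10 ALLOC][11-37 FREE]
Op 2: a = realloc(a, 1) -> a = 0; heap: [0-0 ALLOC][1-37 FREE]
Op 3: b = malloc(5) -> b = 1; heap: [0-0 ALLOC][1-5 ALLOC][6-37 FREE]
Op 4: c = malloc(9) -> c = 6; heap: [0-0 ALLOC][1-5 ALLOC][6-14 ALLOC][15-37 FREE]
free(c): c = 6 -> block [6-14 ALLOC]; mark free, coalesce with adjacent free neighbors -> [0-0 ALLOC][1-5 ALLOC][6-37 FREE]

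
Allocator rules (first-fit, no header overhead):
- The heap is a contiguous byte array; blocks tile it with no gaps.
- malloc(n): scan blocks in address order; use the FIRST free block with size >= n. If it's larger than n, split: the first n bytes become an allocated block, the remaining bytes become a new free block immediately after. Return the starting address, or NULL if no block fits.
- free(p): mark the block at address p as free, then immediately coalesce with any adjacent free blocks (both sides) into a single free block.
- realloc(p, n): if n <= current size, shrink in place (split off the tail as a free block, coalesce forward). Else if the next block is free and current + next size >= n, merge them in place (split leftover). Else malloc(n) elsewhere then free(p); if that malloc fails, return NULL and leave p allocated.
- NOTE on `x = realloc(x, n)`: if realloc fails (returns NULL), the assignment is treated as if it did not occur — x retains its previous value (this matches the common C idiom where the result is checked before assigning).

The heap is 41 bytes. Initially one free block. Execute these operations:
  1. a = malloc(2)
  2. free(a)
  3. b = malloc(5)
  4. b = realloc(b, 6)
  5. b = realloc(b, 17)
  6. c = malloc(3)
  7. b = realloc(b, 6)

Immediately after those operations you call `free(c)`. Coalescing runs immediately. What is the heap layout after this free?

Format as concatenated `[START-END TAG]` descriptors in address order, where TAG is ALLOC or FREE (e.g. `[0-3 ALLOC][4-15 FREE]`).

Op 1: a = malloc(2) -> a = 0; heap: [0-1 ALLOC][2-40 FREE]
Op 2: free(a) -> (freed a); heap: [0-40 FREE]
Op 3: b = malloc(5) -> b = 0; heap: [0-4 ALLOC][5-40 FREE]
Op 4: b = realloc(b, 6) -> b = 0; heap: [0-5 ALLOC][6-40 FREE]
Op 5: b = realloc(b, 17) -> b = 0; heap: [0-16 ALLOC][17-40 FREE]
Op 6: c = malloc(3) -> c = 17; heap: [0-16 ALLOC][17-19 ALLOC][20-40 FREE]
Op 7: b = realloc(b, 6) -> b = 0; heap: [0-5 ALLOC][6-16 FREE][17-19 ALLOC][20-40 FREE]
free(c): c = 17 -> block [17-19 ALLOC]; mark free, coalesce with adjacent free neighbors -> [0-5 ALLOC][6-40 FREE]

Answer: [0-5 ALLOC][6-40 FREE]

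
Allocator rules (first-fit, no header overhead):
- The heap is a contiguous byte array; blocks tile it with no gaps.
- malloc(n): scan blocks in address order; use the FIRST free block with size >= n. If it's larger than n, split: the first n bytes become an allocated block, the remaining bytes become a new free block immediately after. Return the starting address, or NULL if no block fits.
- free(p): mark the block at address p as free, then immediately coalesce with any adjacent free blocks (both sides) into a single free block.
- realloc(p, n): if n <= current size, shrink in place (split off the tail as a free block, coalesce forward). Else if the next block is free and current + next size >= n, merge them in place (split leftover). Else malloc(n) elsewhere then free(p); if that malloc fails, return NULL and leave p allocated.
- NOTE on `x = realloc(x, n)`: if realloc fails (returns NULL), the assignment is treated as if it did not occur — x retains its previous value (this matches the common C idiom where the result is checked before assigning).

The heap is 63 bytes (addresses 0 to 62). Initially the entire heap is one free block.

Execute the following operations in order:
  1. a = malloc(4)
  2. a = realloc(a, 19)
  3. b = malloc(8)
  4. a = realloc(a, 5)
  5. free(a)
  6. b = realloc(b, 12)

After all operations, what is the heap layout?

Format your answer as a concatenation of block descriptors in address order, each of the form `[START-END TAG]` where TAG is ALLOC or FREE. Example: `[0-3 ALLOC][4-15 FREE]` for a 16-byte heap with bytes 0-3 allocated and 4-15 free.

Op 1: a = malloc(4) -> a = 0; heap: [0-3 ALLOC][4-62 FREE]
Op 2: a = realloc(a, 19) -> a = 0; heap: [0-18 ALLOC][19-62 FREE]
Op 3: b = malloc(8) -> b = 19; heap: [0-18 ALLOC][19-26 ALLOC][27-62 FREE]
Op 4: a = realloc(a, 5) -> a = 0; heap: [0-4 ALLOC][5-18 FREE][19-26 ALLOC][27-62 FREE]
Op 5: free(a) -> (freed a); heap: [0-18 FREE][19-26 ALLOC][27-62 FREE]
Op 6: b = realloc(b, 12) -> b = 19; heap: [0-18 FREE][19-30 ALLOC][31-62 FREE]

Answer: [0-18 FREE][19-30 ALLOC][31-62 FREE]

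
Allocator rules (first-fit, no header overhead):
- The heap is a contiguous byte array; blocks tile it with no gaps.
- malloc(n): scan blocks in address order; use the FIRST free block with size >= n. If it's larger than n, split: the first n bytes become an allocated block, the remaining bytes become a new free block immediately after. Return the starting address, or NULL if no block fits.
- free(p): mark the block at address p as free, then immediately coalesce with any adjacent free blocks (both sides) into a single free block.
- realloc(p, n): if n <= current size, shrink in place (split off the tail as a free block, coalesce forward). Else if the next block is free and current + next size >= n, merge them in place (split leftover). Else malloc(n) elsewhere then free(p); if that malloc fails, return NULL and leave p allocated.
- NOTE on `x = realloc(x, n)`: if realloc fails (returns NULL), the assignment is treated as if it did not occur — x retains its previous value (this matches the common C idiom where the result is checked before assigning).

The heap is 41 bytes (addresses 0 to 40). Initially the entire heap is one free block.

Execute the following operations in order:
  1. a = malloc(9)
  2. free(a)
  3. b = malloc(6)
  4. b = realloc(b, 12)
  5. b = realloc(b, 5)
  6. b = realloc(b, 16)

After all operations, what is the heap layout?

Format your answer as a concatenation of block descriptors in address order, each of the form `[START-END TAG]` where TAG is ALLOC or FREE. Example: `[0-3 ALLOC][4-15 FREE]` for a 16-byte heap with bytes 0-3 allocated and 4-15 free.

Answer: [0-15 ALLOC][16-40 FREE]

Derivation:
Op 1: a = malloc(9) -> a = 0; heap: [0-8 ALLOC][9-40 FREE]
Op 2: free(a) -> (freed a); heap: [0-40 FREE]
Op 3: b = malloc(6) -> b = 0; heap: [0-5 ALLOC][6-40 FREE]
Op 4: b = realloc(b, 12) -> b = 0; heap: [0-11 ALLOC][12-40 FREE]
Op 5: b = realloc(b, 5) -> b = 0; heap: [0-4 ALLOC][5-40 FREE]
Op 6: b = realloc(b, 16) -> b = 0; heap: [0-15 ALLOC][16-40 FREE]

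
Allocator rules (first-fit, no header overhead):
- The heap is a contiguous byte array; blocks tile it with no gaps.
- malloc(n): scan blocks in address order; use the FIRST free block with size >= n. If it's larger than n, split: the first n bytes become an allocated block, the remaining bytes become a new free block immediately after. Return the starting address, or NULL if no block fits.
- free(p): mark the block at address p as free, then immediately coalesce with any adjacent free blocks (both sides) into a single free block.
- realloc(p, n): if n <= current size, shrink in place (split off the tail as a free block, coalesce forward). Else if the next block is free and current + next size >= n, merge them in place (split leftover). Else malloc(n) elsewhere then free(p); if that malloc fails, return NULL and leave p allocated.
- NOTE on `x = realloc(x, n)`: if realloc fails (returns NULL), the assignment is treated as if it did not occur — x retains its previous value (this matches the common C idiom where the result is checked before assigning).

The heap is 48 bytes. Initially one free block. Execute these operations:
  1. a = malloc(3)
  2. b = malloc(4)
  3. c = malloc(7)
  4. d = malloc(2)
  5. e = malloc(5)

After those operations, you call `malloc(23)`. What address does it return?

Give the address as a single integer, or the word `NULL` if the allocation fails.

Op 1: a = malloc(3) -> a = 0; heap: [0-2 ALLOC][3-47 FREE]
Op 2: b = malloc(4) -> b = 3; heap: [0-2 ALLOC][3-6 ALLOC][7-47 FREE]
Op 3: c = malloc(7) -> c = 7; heap: [0-2 ALLOC][3-6 ALLOC][7-13 ALLOC][14-47 FREE]
Op 4: d = malloc(2) -> d = 14; heap: [0-2 ALLOC][3-6 ALLOC][7-13 ALLOC][14-15 ALLOC][16-47 FREE]
Op 5: e = malloc(5) -> e = 16; heap: [0-2 ALLOC][3-6 ALLOC][7-13 ALLOC][14-15 ALLOC][16-20 ALLOC][21-47 FREE]
malloc(23): first-fit scan over [0-2 ALLOC][3-6 ALLOC][7-13 ALLOC][14-15 ALLOC][16-20 ALLOC][21-47 FREE] -> 21

Answer: 21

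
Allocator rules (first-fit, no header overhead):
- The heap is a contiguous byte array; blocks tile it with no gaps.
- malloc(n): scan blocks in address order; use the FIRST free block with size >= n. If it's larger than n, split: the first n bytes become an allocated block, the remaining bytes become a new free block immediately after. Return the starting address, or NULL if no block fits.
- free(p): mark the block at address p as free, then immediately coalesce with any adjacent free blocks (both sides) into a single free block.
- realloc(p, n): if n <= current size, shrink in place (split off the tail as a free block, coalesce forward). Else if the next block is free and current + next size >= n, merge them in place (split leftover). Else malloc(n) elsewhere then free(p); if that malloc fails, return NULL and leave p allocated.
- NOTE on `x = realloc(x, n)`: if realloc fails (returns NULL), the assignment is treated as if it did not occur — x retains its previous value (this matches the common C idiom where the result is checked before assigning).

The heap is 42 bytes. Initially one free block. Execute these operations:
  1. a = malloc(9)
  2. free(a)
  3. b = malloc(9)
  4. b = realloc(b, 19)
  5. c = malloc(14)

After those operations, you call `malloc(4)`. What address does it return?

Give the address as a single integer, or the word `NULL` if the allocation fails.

Op 1: a = malloc(9) -> a = 0; heap: [0-8 ALLOC][9-41 FREE]
Op 2: free(a) -> (freed a); heap: [0-41 FREE]
Op 3: b = malloc(9) -> b = 0; heap: [0-8 ALLOC][9-41 FREE]
Op 4: b = realloc(b, 19) -> b = 0; heap: [0-18 ALLOC][19-41 FREE]
Op 5: c = malloc(14) -> c = 19; heap: [0-18 ALLOC][19-32 ALLOC][33-41 FREE]
malloc(4): first-fit scan over [0-18 ALLOC][19-32 ALLOC][33-41 FREE] -> 33

Answer: 33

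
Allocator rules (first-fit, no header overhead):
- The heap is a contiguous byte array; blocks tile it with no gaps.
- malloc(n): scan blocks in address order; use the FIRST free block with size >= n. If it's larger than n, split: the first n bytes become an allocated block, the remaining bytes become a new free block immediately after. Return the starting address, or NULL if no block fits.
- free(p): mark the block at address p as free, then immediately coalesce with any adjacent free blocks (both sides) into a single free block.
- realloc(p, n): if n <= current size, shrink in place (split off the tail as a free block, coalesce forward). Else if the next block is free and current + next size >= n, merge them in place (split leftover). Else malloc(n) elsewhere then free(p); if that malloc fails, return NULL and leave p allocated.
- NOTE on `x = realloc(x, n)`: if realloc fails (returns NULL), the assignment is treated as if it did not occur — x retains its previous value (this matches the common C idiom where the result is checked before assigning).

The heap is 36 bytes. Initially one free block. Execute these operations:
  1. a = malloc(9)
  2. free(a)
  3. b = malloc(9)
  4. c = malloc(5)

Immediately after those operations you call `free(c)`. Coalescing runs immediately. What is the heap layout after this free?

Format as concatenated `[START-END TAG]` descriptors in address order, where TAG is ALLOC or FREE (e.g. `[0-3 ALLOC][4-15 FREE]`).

Op 1: a = malloc(9) -> a = 0; heap: [0-8 ALLOC][9-35 FREE]
Op 2: free(a) -> (freed a); heap: [0-35 FREE]
Op 3: b = malloc(9) -> b = 0; heap: [0-8 ALLOC][9-35 FREE]
Op 4: c = malloc(5) -> c = 9; heap: [0-8 ALLOC][9-13 ALLOC][14-35 FREE]
free(c): c = 9 -> block [9-13 ALLOC]; mark free, coalesce with adjacent free neighbors -> [0-8 ALLOC][9-35 FREE]

Answer: [0-8 ALLOC][9-35 FREE]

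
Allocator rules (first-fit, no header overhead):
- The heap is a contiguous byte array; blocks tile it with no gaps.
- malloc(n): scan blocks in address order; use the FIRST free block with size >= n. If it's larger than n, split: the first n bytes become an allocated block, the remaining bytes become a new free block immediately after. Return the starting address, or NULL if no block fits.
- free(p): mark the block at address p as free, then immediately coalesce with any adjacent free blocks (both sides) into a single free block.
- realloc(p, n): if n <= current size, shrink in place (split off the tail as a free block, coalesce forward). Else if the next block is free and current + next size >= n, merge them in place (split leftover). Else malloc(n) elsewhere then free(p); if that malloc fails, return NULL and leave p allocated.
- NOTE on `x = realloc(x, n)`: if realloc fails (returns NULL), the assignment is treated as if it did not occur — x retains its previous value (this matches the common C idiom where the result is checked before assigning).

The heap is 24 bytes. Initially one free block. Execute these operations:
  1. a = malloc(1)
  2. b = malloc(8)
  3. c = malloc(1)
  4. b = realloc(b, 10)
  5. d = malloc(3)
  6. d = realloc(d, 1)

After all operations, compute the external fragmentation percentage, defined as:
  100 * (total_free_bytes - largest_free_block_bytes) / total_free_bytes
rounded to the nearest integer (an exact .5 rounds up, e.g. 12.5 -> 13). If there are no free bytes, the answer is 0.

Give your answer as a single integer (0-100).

Op 1: a = malloc(1) -> a = 0; heap: [0-0 ALLOC][1-23 FREE]
Op 2: b = malloc(8) -> b = 1; heap: [0-0 ALLOC][1-8 ALLOC][9-23 FREE]
Op 3: c = malloc(1) -> c = 9; heap: [0-0 ALLOC][1-8 ALLOC][9-9 ALLOC][10-23 FREE]
Op 4: b = realloc(b, 10) -> b = 10; heap: [0-0 ALLOC][1-8 FREE][9-9 ALLOC][10-19 ALLOC][20-23 FREE]
Op 5: d = malloc(3) -> d = 1; heap: [0-0 ALLOC][1-3 ALLOC][4-8 FREE][9-9 ALLOC][10-19 ALLOC][20-23 FREE]
Op 6: d = realloc(d, 1) -> d = 1; heap: [0-0 ALLOC][1-1 ALLOC][2-8 FREE][9-9 ALLOC][10-19 ALLOC][20-23 FREE]
Free blocks: [7 4] total_free=11 largest=7 -> 100*(11-7)/11 = 400/11 ≈ 36.364 -> rounds to 36

Answer: 36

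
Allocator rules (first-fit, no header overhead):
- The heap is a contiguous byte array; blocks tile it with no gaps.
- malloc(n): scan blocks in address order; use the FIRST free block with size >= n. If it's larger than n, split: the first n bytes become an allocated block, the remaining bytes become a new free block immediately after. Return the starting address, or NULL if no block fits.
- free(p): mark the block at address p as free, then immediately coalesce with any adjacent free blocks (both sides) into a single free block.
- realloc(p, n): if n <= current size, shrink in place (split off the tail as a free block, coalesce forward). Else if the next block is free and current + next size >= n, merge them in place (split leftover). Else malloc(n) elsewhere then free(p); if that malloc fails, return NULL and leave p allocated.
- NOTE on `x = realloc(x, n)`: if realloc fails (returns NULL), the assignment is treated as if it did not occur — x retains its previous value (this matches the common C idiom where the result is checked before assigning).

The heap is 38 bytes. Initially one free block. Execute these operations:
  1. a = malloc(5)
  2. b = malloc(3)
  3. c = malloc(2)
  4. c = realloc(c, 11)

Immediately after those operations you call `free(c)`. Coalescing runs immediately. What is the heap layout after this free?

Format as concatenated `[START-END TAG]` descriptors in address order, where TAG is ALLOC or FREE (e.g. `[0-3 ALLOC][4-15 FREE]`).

Answer: [0-4 ALLOC][5-7 ALLOC][8-37 FREE]

Derivation:
Op 1: a = malloc(5) -> a = 0; heap: [0-4 ALLOC][5-37 FREE]
Op 2: b = malloc(3) -> b = 5; heap: [0-4 ALLOC][5-7 ALLOC][8-37 FREE]
Op 3: c = malloc(2) -> c = 8; heap: [0-4 ALLOC][5-7 ALLOC][8-9 ALLOC][10-37 FREE]
Op 4: c = realloc(c, 11) -> c = 8; heap: [0-4 ALLOC][5-7 ALLOC][8-18 ALLOC][19-37 FREE]
free(c): c = 8 -> block [8-18 ALLOC]; mark free, coalesce with adjacent free neighbors -> [0-4 ALLOC][5-7 ALLOC][8-37 FREE]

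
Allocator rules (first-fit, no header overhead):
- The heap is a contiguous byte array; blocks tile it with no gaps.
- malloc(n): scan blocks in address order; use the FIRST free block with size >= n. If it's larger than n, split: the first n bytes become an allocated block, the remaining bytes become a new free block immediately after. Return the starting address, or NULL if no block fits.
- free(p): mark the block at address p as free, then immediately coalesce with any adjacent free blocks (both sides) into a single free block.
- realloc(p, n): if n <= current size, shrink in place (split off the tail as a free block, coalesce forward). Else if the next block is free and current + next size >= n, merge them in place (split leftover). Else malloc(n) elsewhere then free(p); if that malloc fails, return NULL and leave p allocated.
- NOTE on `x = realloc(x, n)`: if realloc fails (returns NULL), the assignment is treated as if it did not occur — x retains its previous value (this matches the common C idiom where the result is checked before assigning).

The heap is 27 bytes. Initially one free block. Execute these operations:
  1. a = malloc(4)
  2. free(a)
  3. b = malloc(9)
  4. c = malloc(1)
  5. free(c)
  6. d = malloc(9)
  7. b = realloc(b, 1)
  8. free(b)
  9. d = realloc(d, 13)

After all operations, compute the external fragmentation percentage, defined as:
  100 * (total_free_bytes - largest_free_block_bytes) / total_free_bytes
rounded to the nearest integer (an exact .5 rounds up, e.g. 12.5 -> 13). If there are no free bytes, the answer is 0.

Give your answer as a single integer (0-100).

Op 1: a = malloc(4) -> a = 0; heap: [0-3 ALLOC][4-26 FREE]
Op 2: free(a) -> (freed a); heap: [0-26 FREE]
Op 3: b = malloc(9) -> b = 0; heap: [0-8 ALLOC][9-26 FREE]
Op 4: c = malloc(1) -> c = 9; heap: [0-8 ALLOC][9-9 ALLOC][10-26 FREE]
Op 5: free(c) -> (freed c); heap: [0-8 ALLOC][9-26 FREE]
Op 6: d = malloc(9) -> d = 9; heap: [0-8 ALLOC][9-17 ALLOC][18-26 FREE]
Op 7: b = realloc(b, 1) -> b = 0; heap: [0-0 ALLOC][1-8 FREE][9-17 ALLOC][18-26 FREE]
Op 8: free(b) -> (freed b); heap: [0-8 FREE][9-17 ALLOC][18-26 FREE]
Op 9: d = realloc(d, 13) -> d = 9; heap: [0-8 FREE][9-21 ALLOC][22-26 FREE]
Free blocks: [9 5] total_free=14 largest=9 -> 100*(14-9)/14 = 500/14 ≈ 35.714 -> rounds to 36

Answer: 36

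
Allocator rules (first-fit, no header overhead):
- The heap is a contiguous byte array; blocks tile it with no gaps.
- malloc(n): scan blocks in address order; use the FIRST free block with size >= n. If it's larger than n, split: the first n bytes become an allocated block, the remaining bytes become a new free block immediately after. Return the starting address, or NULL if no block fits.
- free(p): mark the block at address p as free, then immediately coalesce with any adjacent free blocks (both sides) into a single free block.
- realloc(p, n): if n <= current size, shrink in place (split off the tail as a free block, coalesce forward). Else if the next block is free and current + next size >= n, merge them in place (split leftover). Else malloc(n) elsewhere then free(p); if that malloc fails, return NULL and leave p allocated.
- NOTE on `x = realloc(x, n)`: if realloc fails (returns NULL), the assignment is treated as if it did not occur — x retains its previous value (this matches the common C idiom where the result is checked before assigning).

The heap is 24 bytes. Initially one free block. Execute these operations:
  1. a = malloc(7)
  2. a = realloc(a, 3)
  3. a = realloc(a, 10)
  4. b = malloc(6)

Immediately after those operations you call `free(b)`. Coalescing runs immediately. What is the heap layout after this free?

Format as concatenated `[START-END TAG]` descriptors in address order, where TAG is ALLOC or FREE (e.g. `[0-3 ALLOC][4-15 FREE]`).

Op 1: a = malloc(7) -> a = 0; heap: [0-6 ALLOC][7-23 FREE]
Op 2: a = realloc(a, 3) -> a = 0; heap: [0-2 ALLOC][3-23 FREE]
Op 3: a = realloc(a, 10) -> a = 0; heap: [0-9 ALLOC][10-23 FREE]
Op 4: b = malloc(6) -> b = 10; heap: [0-9 ALLOC][10-15 ALLOC][16-23 FREE]
free(b): b = 10 -> block [10-15 ALLOC]; mark free, coalesce with adjacent free neighbors -> [0-9 ALLOC][10-23 FREE]

Answer: [0-9 ALLOC][10-23 FREE]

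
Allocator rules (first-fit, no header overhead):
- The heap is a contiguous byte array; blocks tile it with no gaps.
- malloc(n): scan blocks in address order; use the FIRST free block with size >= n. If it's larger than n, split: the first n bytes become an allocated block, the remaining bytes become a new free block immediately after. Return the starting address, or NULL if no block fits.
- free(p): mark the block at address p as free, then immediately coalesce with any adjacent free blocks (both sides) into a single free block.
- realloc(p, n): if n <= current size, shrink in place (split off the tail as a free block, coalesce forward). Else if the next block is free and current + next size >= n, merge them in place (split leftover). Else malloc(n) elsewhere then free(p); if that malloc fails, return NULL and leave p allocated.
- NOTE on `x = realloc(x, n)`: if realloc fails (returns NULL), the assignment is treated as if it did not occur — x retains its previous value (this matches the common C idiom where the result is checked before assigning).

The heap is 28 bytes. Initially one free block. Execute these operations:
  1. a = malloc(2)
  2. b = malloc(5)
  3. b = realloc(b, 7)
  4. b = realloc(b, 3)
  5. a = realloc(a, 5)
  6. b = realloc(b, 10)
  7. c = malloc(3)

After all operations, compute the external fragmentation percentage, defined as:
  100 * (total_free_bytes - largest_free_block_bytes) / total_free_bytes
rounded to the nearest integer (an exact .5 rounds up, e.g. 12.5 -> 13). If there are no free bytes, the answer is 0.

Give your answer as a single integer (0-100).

Answer: 20

Derivation:
Op 1: a = malloc(2) -> a = 0; heap: [0-1 ALLOC][2-27 FREE]
Op 2: b = malloc(5) -> b = 2; heap: [0-1 ALLOC][2-6 ALLOC][7-27 FREE]
Op 3: b = realloc(b, 7) -> b = 2; heap: [0-1 ALLOC][2-8 ALLOC][9-27 FREE]
Op 4: b = realloc(b, 3) -> b = 2; heap: [0-1 ALLOC][2-4 ALLOC][5-27 FREE]
Op 5: a = realloc(a, 5) -> a = 5; heap: [0-1 FREE][2-4 ALLOC][5-9 ALLOC][10-27 FREE]
Op 6: b = realloc(b, 10) -> b = 10; heap: [0-4 FREE][5-9 ALLOC][10-19 ALLOC][20-27 FREE]
Op 7: c = malloc(3) -> c = 0; heap: [0-2 ALLOC][3-4 FREE][5-9 ALLOC][10-19 ALLOC][20-27 FREE]
Free blocks: [2 8] total_free=10 largest=8 -> 100*(10-8)/10 = 200/10 = 20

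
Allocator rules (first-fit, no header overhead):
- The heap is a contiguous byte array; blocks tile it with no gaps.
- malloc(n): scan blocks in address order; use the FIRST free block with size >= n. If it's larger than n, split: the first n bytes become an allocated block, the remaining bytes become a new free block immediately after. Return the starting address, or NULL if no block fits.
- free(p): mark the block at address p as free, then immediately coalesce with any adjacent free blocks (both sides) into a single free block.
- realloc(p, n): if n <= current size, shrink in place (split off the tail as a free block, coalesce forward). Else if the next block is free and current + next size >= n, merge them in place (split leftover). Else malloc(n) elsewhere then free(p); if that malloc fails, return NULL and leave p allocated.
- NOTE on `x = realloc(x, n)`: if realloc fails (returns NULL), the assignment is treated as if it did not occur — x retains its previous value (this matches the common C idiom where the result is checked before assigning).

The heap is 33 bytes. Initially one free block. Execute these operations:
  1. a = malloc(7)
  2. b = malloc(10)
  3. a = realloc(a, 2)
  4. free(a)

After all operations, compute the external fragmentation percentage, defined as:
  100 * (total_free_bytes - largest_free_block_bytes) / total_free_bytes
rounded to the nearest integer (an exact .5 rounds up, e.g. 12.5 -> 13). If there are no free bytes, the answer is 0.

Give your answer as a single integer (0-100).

Answer: 30

Derivation:
Op 1: a = malloc(7) -> a = 0; heap: [0-6 ALLOC][7-32 FREE]
Op 2: b = malloc(10) -> b = 7; heap: [0-6 ALLOC][7-16 ALLOC][17-32 FREE]
Op 3: a = realloc(a, 2) -> a = 0; heap: [0-1 ALLOC][2-6 FREE][7-16 ALLOC][17-32 FREE]
Op 4: free(a) -> (freed a); heap: [0-6 FREE][7-16 ALLOC][17-32 FREE]
Free blocks: [7 16] total_free=23 largest=16 -> 100*(23-16)/23 = 700/23 ≈ 30.435 -> rounds to 30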